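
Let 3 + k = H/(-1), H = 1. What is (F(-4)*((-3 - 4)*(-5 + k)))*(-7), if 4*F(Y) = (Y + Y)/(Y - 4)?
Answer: -441/4 ≈ -110.25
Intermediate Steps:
k = -4 (k = -3 + 1/(-1) = -3 + 1*(-1) = -3 - 1 = -4)
F(Y) = Y/(2*(-4 + Y)) (F(Y) = ((Y + Y)/(Y - 4))/4 = ((2*Y)/(-4 + Y))/4 = (2*Y/(-4 + Y))/4 = Y/(2*(-4 + Y)))
(F(-4)*((-3 - 4)*(-5 + k)))*(-7) = (((½)*(-4)/(-4 - 4))*((-3 - 4)*(-5 - 4)))*(-7) = (((½)*(-4)/(-8))*(-7*(-9)))*(-7) = (((½)*(-4)*(-⅛))*63)*(-7) = ((¼)*63)*(-7) = (63/4)*(-7) = -441/4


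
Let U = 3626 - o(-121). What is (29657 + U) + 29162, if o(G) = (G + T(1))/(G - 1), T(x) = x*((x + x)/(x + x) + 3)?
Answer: 7618173/122 ≈ 62444.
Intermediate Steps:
T(x) = 4*x (T(x) = x*((2*x)/((2*x)) + 3) = x*((2*x)*(1/(2*x)) + 3) = x*(1 + 3) = x*4 = 4*x)
o(G) = (4 + G)/(-1 + G) (o(G) = (G + 4*1)/(G - 1) = (G + 4)/(-1 + G) = (4 + G)/(-1 + G))
U = 442255/122 (U = 3626 - (4 - 121)/(-1 - 121) = 3626 - (-117)/(-122) = 3626 - (-1)*(-117)/122 = 3626 - 1*117/122 = 3626 - 117/122 = 442255/122 ≈ 3625.0)
(29657 + U) + 29162 = (29657 + 442255/122) + 29162 = 4060409/122 + 29162 = 7618173/122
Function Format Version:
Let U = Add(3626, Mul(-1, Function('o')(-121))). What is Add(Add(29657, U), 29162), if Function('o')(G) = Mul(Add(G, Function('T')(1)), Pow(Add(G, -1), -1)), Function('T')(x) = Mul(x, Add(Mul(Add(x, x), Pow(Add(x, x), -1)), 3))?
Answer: Rational(7618173, 122) ≈ 62444.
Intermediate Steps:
Function('T')(x) = Mul(4, x) (Function('T')(x) = Mul(x, Add(Mul(Mul(2, x), Pow(Mul(2, x), -1)), 3)) = Mul(x, Add(Mul(Mul(2, x), Mul(Rational(1, 2), Pow(x, -1))), 3)) = Mul(x, Add(1, 3)) = Mul(x, 4) = Mul(4, x))
Function('o')(G) = Mul(Pow(Add(-1, G), -1), Add(4, G)) (Function('o')(G) = Mul(Add(G, Mul(4, 1)), Pow(Add(G, -1), -1)) = Mul(Add(G, 4), Pow(Add(-1, G), -1)) = Mul(Add(4, G), Pow(Add(-1, G), -1)) = Mul(Pow(Add(-1, G), -1), Add(4, G)))
U = Rational(442255, 122) (U = Add(3626, Mul(-1, Mul(Pow(Add(-1, -121), -1), Add(4, -121)))) = Add(3626, Mul(-1, Mul(Pow(-122, -1), -117))) = Add(3626, Mul(-1, Mul(Rational(-1, 122), -117))) = Add(3626, Mul(-1, Rational(117, 122))) = Add(3626, Rational(-117, 122)) = Rational(442255, 122) ≈ 3625.0)
Add(Add(29657, U), 29162) = Add(Add(29657, Rational(442255, 122)), 29162) = Add(Rational(4060409, 122), 29162) = Rational(7618173, 122)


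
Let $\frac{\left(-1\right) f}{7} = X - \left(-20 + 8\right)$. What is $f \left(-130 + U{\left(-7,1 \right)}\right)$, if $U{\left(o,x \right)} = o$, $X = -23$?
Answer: $-10549$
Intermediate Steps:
$f = 77$ ($f = - 7 \left(-23 - \left(-20 + 8\right)\right) = - 7 \left(-23 - -12\right) = - 7 \left(-23 + 12\right) = \left(-7\right) \left(-11\right) = 77$)
$f \left(-130 + U{\left(-7,1 \right)}\right) = 77 \left(-130 - 7\right) = 77 \left(-137\right) = -10549$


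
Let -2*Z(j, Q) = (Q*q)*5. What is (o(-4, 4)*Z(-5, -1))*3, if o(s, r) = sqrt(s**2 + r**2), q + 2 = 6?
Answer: 120*sqrt(2) ≈ 169.71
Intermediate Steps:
q = 4 (q = -2 + 6 = 4)
Z(j, Q) = -10*Q (Z(j, Q) = -Q*4*5/2 = -4*Q*5/2 = -10*Q)
o(s, r) = sqrt(r**2 + s**2)
(o(-4, 4)*Z(-5, -1))*3 = (sqrt(4**2 + (-4)**2)*(-10*(-1)))*3 = (sqrt(16 + 16)*10)*3 = (sqrt(32)*10)*3 = ((4*sqrt(2))*10)*3 = (40*sqrt(2))*3 = 120*sqrt(2)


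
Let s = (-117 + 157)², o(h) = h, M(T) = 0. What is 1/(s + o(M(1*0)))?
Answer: 1/1600 ≈ 0.00062500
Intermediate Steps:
s = 1600 (s = 40² = 1600)
1/(s + o(M(1*0))) = 1/(1600 + 0) = 1/1600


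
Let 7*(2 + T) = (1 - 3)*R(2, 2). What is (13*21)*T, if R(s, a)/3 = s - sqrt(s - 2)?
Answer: -1014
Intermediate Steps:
R(s, a) = -3*sqrt(-2 + s) + 3*s (R(s, a) = 3*(s - sqrt(s - 2)) = 3*(s - sqrt(-2 + s)) = -3*sqrt(-2 + s) + 3*s)
T = -26/7 (T = -2 + ((1 - 3)*(-3*sqrt(-2 + 2) + 3*2))/7 = -2 + (-2*(-3*sqrt(0) + 6))/7 = -2 + (-2*(-3*0 + 6))/7 = -2 + (-2*(0 + 6))/7 = -2 + (-2*6)/7 = -2 + (1/7)*(-12) = -2 - 12/7 = -26/7 ≈ -3.7143)
(13*21)*T = (13*21)*(-26/7) = 273*(-26/7) = -1014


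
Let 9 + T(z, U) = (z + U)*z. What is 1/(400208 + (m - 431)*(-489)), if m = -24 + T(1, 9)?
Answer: 1/622214 ≈ 1.6072e-6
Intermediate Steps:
T(z, U) = -9 + z*(U + z) (T(z, U) = -9 + (z + U)*z = -9 + (U + z)*z = -9 + z*(U + z))
m = -23 (m = -24 + (-9 + 1² + 9*1) = -24 + (-9 + 1 + 9) = -24 + 1 = -23)
1/(400208 + (m - 431)*(-489)) = 1/(400208 + (-23 - 431)*(-489)) = 1/(400208 - 454*(-489)) = 1/(400208 + 222006) = 1/622214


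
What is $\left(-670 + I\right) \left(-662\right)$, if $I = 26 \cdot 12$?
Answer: $236996$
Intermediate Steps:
$I = 312$
$\left(-670 + I\right) \left(-662\right) = \left(-670 + 312\right) \left(-662\right) = \left(-358\right) \left(-662\right) = 236996$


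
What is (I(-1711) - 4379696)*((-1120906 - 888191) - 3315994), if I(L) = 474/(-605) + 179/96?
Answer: 1354557673647885899/58080 ≈ 2.3322e+13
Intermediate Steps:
I(L) = 62791/58080 (I(L) = 474*(-1/605) + 179*(1/96) = -474/605 + 179/96 = 62791/58080)
(I(-1711) - 4379696)*((-1120906 - 888191) - 3315994) = (62791/58080 - 4379696)*((-1120906 - 888191) - 3315994) = -254372680889*(-2009097 - 3315994)/58080 = -254372680889/58080*(-5325091) = 1354557673647885899/58080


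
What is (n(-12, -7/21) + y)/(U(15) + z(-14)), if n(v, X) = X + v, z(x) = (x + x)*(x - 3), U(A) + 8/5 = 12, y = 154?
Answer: 2125/7296 ≈ 0.29126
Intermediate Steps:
U(A) = 52/5 (U(A) = -8/5 + 12 = 52/5)
z(x) = 2*x*(-3 + x) (z(x) = (2*x)*(-3 + x) = 2*x*(-3 + x))
(n(-12, -7/21) + y)/(U(15) + z(-14)) = ((-7/21 - 12) + 154)/(52/5 + 2*(-14)*(-3 - 14)) = ((-7*1/21 - 12) + 154)/(52/5 + 2*(-14)*(-17)) = ((-1/3 - 12) + 154)/(52/5 + 476) = (-37/3 + 154)/(2432/5) = (425/3)*(5/2432) = 2125/7296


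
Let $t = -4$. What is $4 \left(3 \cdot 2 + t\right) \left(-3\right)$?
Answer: $-24$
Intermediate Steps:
$4 \left(3 \cdot 2 + t\right) \left(-3\right) = 4 \left(3 \cdot 2 - 4\right) \left(-3\right) = 4 \left(6 - 4\right) \left(-3\right) = 4 \cdot 2 \left(-3\right) = 8 \left(-3\right) = -24$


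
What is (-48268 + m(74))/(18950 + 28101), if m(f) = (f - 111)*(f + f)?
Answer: -53744/47051 ≈ -1.1423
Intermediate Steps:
m(f) = 2*f*(-111 + f) (m(f) = (-111 + f)*(2*f) = 2*f*(-111 + f))
(-48268 + m(74))/(18950 + 28101) = (-48268 + 2*74*(-111 + 74))/(18950 + 28101) = (-48268 + 2*74*(-37))/47051 = (-48268 - 5476)*(1/47051) = -53744*1/47051 = -53744/47051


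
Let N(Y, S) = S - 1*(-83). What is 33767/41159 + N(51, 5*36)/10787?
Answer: 375069446/443982133 ≈ 0.84478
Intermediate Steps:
N(Y, S) = 83 + S (N(Y, S) = S + 83 = 83 + S)
33767/41159 + N(51, 5*36)/10787 = 33767/41159 + (83 + 5*36)/10787 = 33767*(1/41159) + (83 + 180)*(1/10787) = 33767/41159 + 263*(1/10787) = 33767/41159 + 263/10787 = 375069446/443982133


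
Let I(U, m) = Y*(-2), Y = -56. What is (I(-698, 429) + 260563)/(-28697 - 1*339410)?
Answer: -260675/368107 ≈ -0.70815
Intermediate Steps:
I(U, m) = 112 (I(U, m) = -56*(-2) = 112)
(I(-698, 429) + 260563)/(-28697 - 1*339410) = (112 + 260563)/(-28697 - 1*339410) = 260675/(-28697 - 339410) = 260675/(-368107) = 260675*(-1/368107) = -260675/368107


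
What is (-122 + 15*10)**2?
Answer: 784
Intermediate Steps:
(-122 + 15*10)**2 = (-122 + 150)**2 = 28**2 = 784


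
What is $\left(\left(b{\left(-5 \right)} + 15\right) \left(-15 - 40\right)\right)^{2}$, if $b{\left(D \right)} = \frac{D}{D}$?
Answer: $774400$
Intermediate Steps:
$b{\left(D \right)} = 1$
$\left(\left(b{\left(-5 \right)} + 15\right) \left(-15 - 40\right)\right)^{2} = \left(\left(1 + 15\right) \left(-15 - 40\right)\right)^{2} = \left(16 \left(-55\right)\right)^{2} = \left(-880\right)^{2} = 774400$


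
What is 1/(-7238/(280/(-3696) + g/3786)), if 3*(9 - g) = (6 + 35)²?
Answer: 27659/904301244 ≈ 3.0586e-5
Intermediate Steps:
g = -1654/3 (g = 9 - (6 + 35)²/3 = 9 - ⅓*41² = 9 - ⅓*1681 = 9 - 1681/3 = -1654/3 ≈ -551.33)
1/(-7238/(280/(-3696) + g/3786)) = 1/(-7238/(280/(-3696) - 1654/3/3786)) = 1/(-7238/(280*(-1/3696) - 1654/3*1/3786)) = 1/(-7238/(-5/66 - 827/5679)) = 1/(-7238/(-27659/124938)) = 1/(-7238*(-124938/27659)) = 1/(904301244/27659) = 27659/904301244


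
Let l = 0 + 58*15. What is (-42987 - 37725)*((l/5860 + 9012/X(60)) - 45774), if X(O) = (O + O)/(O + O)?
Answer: 869366910420/293 ≈ 2.9671e+9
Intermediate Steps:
X(O) = 1 (X(O) = (2*O)/((2*O)) = (2*O)*(1/(2*O)) = 1)
l = 870 (l = 0 + 870 = 870)
(-42987 - 37725)*((l/5860 + 9012/X(60)) - 45774) = (-42987 - 37725)*((870/5860 + 9012/1) - 45774) = -80712*((870*(1/5860) + 9012*1) - 45774) = -80712*((87/586 + 9012) - 45774) = -80712*(5281119/586 - 45774) = -80712*(-21542445/586) = 869366910420/293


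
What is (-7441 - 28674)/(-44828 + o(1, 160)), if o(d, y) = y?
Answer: 36115/44668 ≈ 0.80852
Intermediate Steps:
(-7441 - 28674)/(-44828 + o(1, 160)) = (-7441 - 28674)/(-44828 + 160) = -36115/(-44668) = -36115*(-1/44668) = 36115/44668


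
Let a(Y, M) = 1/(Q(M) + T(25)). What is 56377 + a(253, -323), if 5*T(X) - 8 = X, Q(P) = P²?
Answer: 29410640611/521678 ≈ 56377.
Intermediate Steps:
T(X) = 8/5 + X/5
a(Y, M) = 1/(33/5 + M²) (a(Y, M) = 1/(M² + (8/5 + (⅕)*25)) = 1/(M² + (8/5 + 5)) = 1/(M² + 33/5) = 1/(33/5 + M²))
56377 + a(253, -323) = 56377 + 5/(33 + 5*(-323)²) = 56377 + 5/(33 + 5*104329) = 56377 + 5/(33 + 521645) = 56377 + 5/521678 = 29410640611/521678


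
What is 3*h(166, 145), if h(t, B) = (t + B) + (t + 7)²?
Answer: 90720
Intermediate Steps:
h(t, B) = B + t + (7 + t)² (h(t, B) = (B + t) + (7 + t)² = B + t + (7 + t)²)
3*h(166, 145) = 3*(145 + 166 + (7 + 166)²) = 3*(145 + 166 + 173²) = 3*(145 + 166 + 29929) = 3*30240 = 90720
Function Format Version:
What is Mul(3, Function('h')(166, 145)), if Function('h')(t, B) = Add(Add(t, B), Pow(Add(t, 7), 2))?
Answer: 90720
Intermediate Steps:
Function('h')(t, B) = Add(B, t, Pow(Add(7, t), 2)) (Function('h')(t, B) = Add(Add(B, t), Pow(Add(7, t), 2)) = Add(B, t, Pow(Add(7, t), 2)))
Mul(3, Function('h')(166, 145)) = Mul(3, Add(145, 166, Pow(Add(7, 166), 2))) = Mul(3, Add(145, 166, Pow(173, 2))) = Mul(3, Add(145, 166, 29929)) = Mul(3, 30240) = 90720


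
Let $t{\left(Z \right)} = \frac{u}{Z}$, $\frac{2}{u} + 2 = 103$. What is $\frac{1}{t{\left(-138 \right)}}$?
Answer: $-6969$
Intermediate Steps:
$u = \frac{2}{101}$ ($u = \frac{2}{-2 + 103} = \frac{2}{101} \approx 0.019802$)
$t{\left(Z \right)} = \frac{2}{101 Z}$
$\frac{1}{t{\left(-138 \right)}} = \frac{1}{\frac{2}{101} \frac{1}{-138}} = \frac{1}{\frac{2}{101} \left(- \frac{1}{138}\right)} = \frac{1}{- \frac{1}{6969}} = -6969$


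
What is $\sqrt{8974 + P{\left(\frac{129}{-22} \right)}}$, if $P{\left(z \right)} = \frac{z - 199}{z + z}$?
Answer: $\frac{\sqrt{598508142}}{258} \approx 94.823$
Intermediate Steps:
$P{\left(z \right)} = \frac{-199 + z}{2 z}$
$\sqrt{8974 + P{\left(\frac{129}{-22} \right)}} = \sqrt{8974 + \frac{-199 + \frac{129}{-22}}{2 \frac{129}{-22}}} = \sqrt{8974 + \frac{-199 + 129 \left(- \frac{1}{22}\right)}{2 \cdot 129 \left(- \frac{1}{22}\right)}} = \sqrt{8974 + \frac{-199 - \frac{129}{22}}{2 \left(- \frac{129}{22}\right)}} = \sqrt{8974 + \frac{1}{2} \left(- \frac{22}{129}\right) \left(- \frac{4507}{22}\right)} = \sqrt{8974 + \frac{4507}{258}} = \sqrt{\frac{2319799}{258}} = \frac{\sqrt{598508142}}{258}$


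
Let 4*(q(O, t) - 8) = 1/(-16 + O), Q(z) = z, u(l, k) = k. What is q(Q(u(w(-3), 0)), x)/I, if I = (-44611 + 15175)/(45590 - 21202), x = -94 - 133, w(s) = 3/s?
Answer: -3115567/470976 ≈ -6.6151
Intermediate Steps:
x = -227
q(O, t) = 8 + 1/(4*(-16 + O))
I = -7359/6097 (I = -29436/24388 = -29436*1/24388 = -7359/6097 ≈ -1.2070)
q(Q(u(w(-3), 0)), x)/I = ((-511 + 32*0)/(4*(-16 + 0)))/(-7359/6097) = ((¼)*(-511 + 0)/(-16))*(-6097/7359) = ((¼)*(-1/16)*(-511))*(-6097/7359) = (511/64)*(-6097/7359) = -3115567/470976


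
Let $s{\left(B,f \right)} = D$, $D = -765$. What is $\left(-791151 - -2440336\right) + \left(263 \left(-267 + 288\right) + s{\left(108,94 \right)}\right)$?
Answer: $1653943$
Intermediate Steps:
$s{\left(B,f \right)} = -765$
$\left(-791151 - -2440336\right) + \left(263 \left(-267 + 288\right) + s{\left(108,94 \right)}\right) = \left(-791151 - -2440336\right) - \left(765 - 263 \left(-267 + 288\right)\right) = \left(-791151 + 2440336\right) + \left(263 \cdot 21 - 765\right) = 1649185 + \left(5523 - 765\right) = 1649185 + 4758 = 1653943$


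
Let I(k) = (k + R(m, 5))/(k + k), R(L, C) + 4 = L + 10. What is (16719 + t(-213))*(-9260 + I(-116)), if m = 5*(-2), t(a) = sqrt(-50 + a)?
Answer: -4489469475/29 - 268525*I*sqrt(263)/29 ≈ -1.5481e+8 - 1.5016e+5*I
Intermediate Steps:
m = -10
R(L, C) = 6 + L (R(L, C) = -4 + (L + 10) = -4 + (10 + L) = 6 + L)
I(k) = (-4 + k)/(2*k) (I(k) = (k + (6 - 10))/(k + k) = (k - 4)/((2*k)) = (-4 + k)*(1/(2*k)) = (-4 + k)/(2*k))
(16719 + t(-213))*(-9260 + I(-116)) = (16719 + sqrt(-50 - 213))*(-9260 + (1/2)*(-4 - 116)/(-116)) = (16719 + sqrt(-263))*(-9260 + (1/2)*(-1/116)*(-120)) = (16719 + I*sqrt(263))*(-9260 + 15/29) = (16719 + I*sqrt(263))*(-268525/29) = -4489469475/29 - 268525*I*sqrt(263)/29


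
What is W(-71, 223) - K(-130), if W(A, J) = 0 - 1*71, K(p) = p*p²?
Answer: 2196929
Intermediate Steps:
K(p) = p³
W(A, J) = -71 (W(A, J) = 0 - 71 = -71)
W(-71, 223) - K(-130) = -71 - 1*(-130)³ = -71 - 1*(-2197000) = -71 + 2197000 = 2196929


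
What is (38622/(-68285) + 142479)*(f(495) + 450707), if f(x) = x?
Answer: 4389807378001386/68285 ≈ 6.4287e+10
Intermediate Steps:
(38622/(-68285) + 142479)*(f(495) + 450707) = (38622/(-68285) + 142479)*(495 + 450707) = (38622*(-1/68285) + 142479)*451202 = (-38622/68285 + 142479)*451202 = (9729139893/68285)*451202 = 4389807378001386/68285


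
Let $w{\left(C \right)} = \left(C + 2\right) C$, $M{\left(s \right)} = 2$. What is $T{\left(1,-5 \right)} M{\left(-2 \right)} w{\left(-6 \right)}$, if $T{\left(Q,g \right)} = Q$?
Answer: $48$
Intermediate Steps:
$w{\left(C \right)} = C \left(2 + C\right)$ ($w{\left(C \right)} = \left(2 + C\right) C = C \left(2 + C\right)$)
$T{\left(1,-5 \right)} M{\left(-2 \right)} w{\left(-6 \right)} = 1 \cdot 2 \left(- 6 \left(2 - 6\right)\right) = 2 \left(\left(-6\right) \left(-4\right)\right) = 2 \cdot 24 = 48$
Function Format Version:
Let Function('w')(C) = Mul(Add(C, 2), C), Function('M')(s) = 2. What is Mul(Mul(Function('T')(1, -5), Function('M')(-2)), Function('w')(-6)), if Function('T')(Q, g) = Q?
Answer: 48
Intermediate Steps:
Function('w')(C) = Mul(C, Add(2, C)) (Function('w')(C) = Mul(Add(2, C), C) = Mul(C, Add(2, C)))
Mul(Mul(Function('T')(1, -5), Function('M')(-2)), Function('w')(-6)) = Mul(Mul(1, 2), Mul(-6, Add(2, -6))) = Mul(2, Mul(-6, -4)) = Mul(2, 24) = 48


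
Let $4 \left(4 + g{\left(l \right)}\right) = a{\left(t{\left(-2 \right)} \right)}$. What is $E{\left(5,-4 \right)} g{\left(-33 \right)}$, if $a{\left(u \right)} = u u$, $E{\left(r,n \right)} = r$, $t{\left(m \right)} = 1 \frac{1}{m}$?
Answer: $- \frac{315}{16} \approx -19.688$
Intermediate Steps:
$t{\left(m \right)} = \frac{1}{m}$
$a{\left(u \right)} = u^{2}$
$g{\left(l \right)} = - \frac{63}{16}$ ($g{\left(l \right)} = -4 + \frac{\left(\frac{1}{-2}\right)^{2}}{4} = -4 + \frac{\left(- \frac{1}{2}\right)^{2}}{4} = -4 + \frac{1}{4} \cdot \frac{1}{4} = -4 + \frac{1}{16} = - \frac{63}{16}$)
$E{\left(5,-4 \right)} g{\left(-33 \right)} = 5 \left(- \frac{63}{16}\right) = - \frac{315}{16}$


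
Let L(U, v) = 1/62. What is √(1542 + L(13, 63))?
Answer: √5927510/62 ≈ 39.268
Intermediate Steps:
L(U, v) = 1/62
√(1542 + L(13, 63)) = √(1542 + 1/62) = √(95605/62) = √5927510/62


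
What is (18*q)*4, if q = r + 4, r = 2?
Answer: 432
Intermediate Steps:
q = 6 (q = 2 + 4 = 6)
(18*q)*4 = (18*6)*4 = 108*4 = 432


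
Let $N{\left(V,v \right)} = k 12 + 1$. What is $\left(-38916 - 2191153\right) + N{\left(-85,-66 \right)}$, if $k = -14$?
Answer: $-2230236$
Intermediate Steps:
$N{\left(V,v \right)} = -167$ ($N{\left(V,v \right)} = \left(-14\right) 12 + 1 = -168 + 1 = -167$)
$\left(-38916 - 2191153\right) + N{\left(-85,-66 \right)} = \left(-38916 - 2191153\right) - 167 = -2230069 - 167 = -2230236$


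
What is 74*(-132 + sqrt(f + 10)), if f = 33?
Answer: -9768 + 74*sqrt(43) ≈ -9282.8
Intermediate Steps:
74*(-132 + sqrt(f + 10)) = 74*(-132 + sqrt(33 + 10)) = 74*(-132 + sqrt(43)) = -9768 + 74*sqrt(43)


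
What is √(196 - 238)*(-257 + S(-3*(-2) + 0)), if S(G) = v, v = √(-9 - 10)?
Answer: I*√42*(-257 + I*√19) ≈ -28.249 - 1665.6*I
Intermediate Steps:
v = I*√19 (v = √(-19) = I*√19 ≈ 4.3589*I)
S(G) = I*√19
√(196 - 238)*(-257 + S(-3*(-2) + 0)) = √(196 - 238)*(-257 + I*√19) = √(-42)*(-257 + I*√19) = (I*√42)*(-257 + I*√19) = I*√42*(-257 + I*√19)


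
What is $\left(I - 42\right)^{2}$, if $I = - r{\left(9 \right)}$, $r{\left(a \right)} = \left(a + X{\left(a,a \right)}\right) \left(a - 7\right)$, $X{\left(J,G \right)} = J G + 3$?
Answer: $51984$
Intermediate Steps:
$X{\left(J,G \right)} = 3 + G J$ ($X{\left(J,G \right)} = G J + 3 = 3 + G J$)
$r{\left(a \right)} = \left(-7 + a\right) \left(3 + a + a^{2}\right)$ ($r{\left(a \right)} = \left(a + \left(3 + a a\right)\right) \left(a - 7\right) = \left(a + \left(3 + a^{2}\right)\right) \left(-7 + a\right) = \left(3 + a + a^{2}\right) \left(-7 + a\right) = \left(-7 + a\right) \left(3 + a + a^{2}\right)$)
$I = -186$ ($I = - (-21 + 9^{3} - 6 \cdot 9^{2} - 36) = - (-21 + 729 - 486 - 36) = \left(-1\right) 186 = -186$)
$\left(I - 42\right)^{2} = \left(-186 - 42\right)^{2} = \left(-228\right)^{2} = 51984$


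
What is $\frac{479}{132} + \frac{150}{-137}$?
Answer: $\frac{45823}{18084} \approx 2.5339$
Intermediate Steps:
$\frac{479}{132} + \frac{150}{-137} = 479 \cdot \frac{1}{132} + 150 \left(- \frac{1}{137}\right) = \frac{479}{132} - \frac{150}{137} = \frac{45823}{18084}$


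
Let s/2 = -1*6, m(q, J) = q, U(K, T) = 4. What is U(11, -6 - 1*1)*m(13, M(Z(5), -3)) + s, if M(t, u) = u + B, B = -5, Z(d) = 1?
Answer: 40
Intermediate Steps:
M(t, u) = -5 + u (M(t, u) = u - 5 = -5 + u)
s = -12 (s = 2*(-1*6) = 2*(-6) = -12)
U(11, -6 - 1*1)*m(13, M(Z(5), -3)) + s = 4*13 - 12 = 52 - 12 = 40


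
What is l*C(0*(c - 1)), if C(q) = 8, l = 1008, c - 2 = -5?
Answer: 8064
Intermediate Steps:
c = -3 (c = 2 - 5 = -3)
l*C(0*(c - 1)) = 1008*8 = 8064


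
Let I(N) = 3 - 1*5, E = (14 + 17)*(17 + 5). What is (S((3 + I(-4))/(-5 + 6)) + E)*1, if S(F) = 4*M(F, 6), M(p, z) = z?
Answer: 706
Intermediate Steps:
E = 682 (E = 31*22 = 682)
I(N) = -2 (I(N) = 3 - 5 = -2)
S(F) = 24 (S(F) = 4*6 = 24)
(S((3 + I(-4))/(-5 + 6)) + E)*1 = (24 + 682)*1 = 706*1 = 706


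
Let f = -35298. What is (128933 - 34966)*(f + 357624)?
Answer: 30288007242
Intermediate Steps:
(128933 - 34966)*(f + 357624) = (128933 - 34966)*(-35298 + 357624) = 93967*322326 = 30288007242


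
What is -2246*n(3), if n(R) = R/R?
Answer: -2246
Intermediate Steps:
n(R) = 1
-2246*n(3) = -2246*1 = -2246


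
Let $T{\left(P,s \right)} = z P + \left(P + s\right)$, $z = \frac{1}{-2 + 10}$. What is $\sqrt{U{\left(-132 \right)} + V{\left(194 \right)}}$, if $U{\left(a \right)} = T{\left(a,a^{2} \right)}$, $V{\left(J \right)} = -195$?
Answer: $\frac{\sqrt{68322}}{2} \approx 130.69$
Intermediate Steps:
$z = \frac{1}{8} \approx 0.125$
$T{\left(P,s \right)} = s + \frac{9 P}{8}$ ($T{\left(P,s \right)} = \frac{P}{8} + \left(P + s\right) = s + \frac{9 P}{8}$)
$U{\left(a \right)} = a^{2} + \frac{9 a}{8}$
$\sqrt{U{\left(-132 \right)} + V{\left(194 \right)}} = \sqrt{\frac{1}{8} \left(-132\right) \left(9 + 8 \left(-132\right)\right) - 195} = \sqrt{\frac{1}{8} \left(-132\right) \left(9 - 1056\right) - 195} = \sqrt{\frac{1}{8} \left(-132\right) \left(-1047\right) - 195} = \sqrt{\frac{34551}{2} - 195} = \sqrt{\frac{34161}{2}} = \frac{\sqrt{68322}}{2}$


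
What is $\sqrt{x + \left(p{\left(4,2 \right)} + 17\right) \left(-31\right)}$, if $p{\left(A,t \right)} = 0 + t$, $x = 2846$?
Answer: $\sqrt{2257} \approx 47.508$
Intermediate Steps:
$p{\left(A,t \right)} = t$
$\sqrt{x + \left(p{\left(4,2 \right)} + 17\right) \left(-31\right)} = \sqrt{2846 + \left(2 + 17\right) \left(-31\right)} = \sqrt{2846 + 19 \left(-31\right)} = \sqrt{2846 - 589} = \sqrt{2257}$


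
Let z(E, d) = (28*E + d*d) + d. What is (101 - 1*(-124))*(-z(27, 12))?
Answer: -205200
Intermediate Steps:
z(E, d) = d + d² + 28*E (z(E, d) = (28*E + d²) + d = (d² + 28*E) + d = d + d² + 28*E)
(101 - 1*(-124))*(-z(27, 12)) = (101 - 1*(-124))*(-(12 + 12² + 28*27)) = (101 + 124)*(-(12 + 144 + 756)) = 225*(-1*912) = 225*(-912) = -205200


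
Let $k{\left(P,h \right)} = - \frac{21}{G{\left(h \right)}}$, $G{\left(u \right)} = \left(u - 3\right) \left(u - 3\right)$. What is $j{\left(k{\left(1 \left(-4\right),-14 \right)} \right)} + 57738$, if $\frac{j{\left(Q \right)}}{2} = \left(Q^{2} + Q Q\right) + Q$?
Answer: $\frac{4822325124}{83521} \approx 57738.0$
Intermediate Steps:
$G{\left(u \right)} = \left(-3 + u\right)^{2}$ ($G{\left(u \right)} = \left(-3 + u\right) \left(-3 + u\right) = \left(-3 + u\right)^{2}$)
$k{\left(P,h \right)} = - \frac{21}{\left(-3 + h\right)^{2}}$
$j{\left(Q \right)} = 2 Q + 4 Q^{2}$ ($j{\left(Q \right)} = 2 \left(\left(Q^{2} + Q Q\right) + Q\right) = 2 \left(\left(Q^{2} + Q^{2}\right) + Q\right) = 2 \left(2 Q^{2} + Q\right) = 2 \left(Q + 2 Q^{2}\right) = 2 Q + 4 Q^{2}$)
$j{\left(k{\left(1 \left(-4\right),-14 \right)} \right)} + 57738 = 2 \left(- \frac{21}{\left(-3 - 14\right)^{2}}\right) \left(1 + 2 \left(- \frac{21}{\left(-3 - 14\right)^{2}}\right)\right) + 57738 = 2 \left(- \frac{21}{289}\right) \left(1 + 2 \left(- \frac{21}{289}\right)\right) + 57738 = 2 \left(- \frac{21}{289}\right) \left(1 - \frac{42}{289}\right) + 57738 = 2 \left(- \frac{21}{289}\right) \frac{247}{289} + 57738 = - \frac{10374}{83521} + 57738 = \frac{4822325124}{83521}$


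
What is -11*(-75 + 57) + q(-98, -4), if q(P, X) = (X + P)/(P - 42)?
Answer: 13911/70 ≈ 198.73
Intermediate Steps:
q(P, X) = (P + X)/(-42 + P)
-11*(-75 + 57) + q(-98, -4) = -11*(-75 + 57) + (-98 - 4)/(-42 - 98) = -11*(-18) - 102/(-140) = 198 - 1/140*(-102) = 198 + 51/70 = 13911/70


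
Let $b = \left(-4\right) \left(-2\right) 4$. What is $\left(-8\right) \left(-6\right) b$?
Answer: $1536$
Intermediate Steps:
$b = 32$ ($b = 8 \cdot 4 = 32$)
$\left(-8\right) \left(-6\right) b = \left(-8\right) \left(-6\right) 32 = 48 \cdot 32 = 1536$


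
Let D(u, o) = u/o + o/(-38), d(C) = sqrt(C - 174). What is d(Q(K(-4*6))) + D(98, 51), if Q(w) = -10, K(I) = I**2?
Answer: 1123/1938 + 2*I*sqrt(46) ≈ 0.57946 + 13.565*I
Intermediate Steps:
d(C) = sqrt(-174 + C)
D(u, o) = -o/38 + u/o (D(u, o) = u/o + o*(-1/38) = u/o - o/38 = -o/38 + u/o)
d(Q(K(-4*6))) + D(98, 51) = sqrt(-174 - 10) + (-1/38*51 + 98/51) = sqrt(-184) + (-51/38 + 98*(1/51)) = 2*I*sqrt(46) + (-51/38 + 98/51) = 2*I*sqrt(46) + 1123/1938 = 1123/1938 + 2*I*sqrt(46)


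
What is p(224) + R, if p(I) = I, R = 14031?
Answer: 14255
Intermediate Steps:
p(224) + R = 224 + 14031 = 14255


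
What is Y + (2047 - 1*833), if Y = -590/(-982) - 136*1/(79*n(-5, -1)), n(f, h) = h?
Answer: 47179927/38789 ≈ 1216.3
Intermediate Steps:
Y = 90081/38789 (Y = -590/(-982) - 136/((-1*79)) = -590*(-1/982) - 136/(-79) = 295/491 - 136*(-1/79) = 295/491 + 136/79 = 90081/38789 ≈ 2.3223)
Y + (2047 - 1*833) = 90081/38789 + (2047 - 1*833) = 90081/38789 + (2047 - 833) = 90081/38789 + 1214 = 47179927/38789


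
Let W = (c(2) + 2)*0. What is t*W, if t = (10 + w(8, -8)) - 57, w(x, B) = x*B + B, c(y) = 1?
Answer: 0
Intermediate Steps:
w(x, B) = B + B*x (w(x, B) = B*x + B = B + B*x)
W = 0 (W = (1 + 2)*0 = 3*0 = 0)
t = -119 (t = (10 - 8*(1 + 8)) - 57 = (10 - 8*9) - 57 = (10 - 72) - 57 = -62 - 57 = -119)
t*W = -119*0 = 0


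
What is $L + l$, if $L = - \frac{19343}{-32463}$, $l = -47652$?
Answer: $- \frac{1546907533}{32463} \approx -47651.0$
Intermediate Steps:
$L = \frac{19343}{32463}$ ($L = \left(-19343\right) \left(- \frac{1}{32463}\right) = \frac{19343}{32463} \approx 0.59585$)
$L + l = \frac{19343}{32463} - 47652 = - \frac{1546907533}{32463}$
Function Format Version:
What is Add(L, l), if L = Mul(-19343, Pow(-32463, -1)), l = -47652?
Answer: Rational(-1546907533, 32463) ≈ -47651.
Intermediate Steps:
L = Rational(19343, 32463) (L = Mul(-19343, Rational(-1, 32463)) = Rational(19343, 32463) ≈ 0.59585)
Add(L, l) = Add(Rational(19343, 32463), -47652) = Rational(-1546907533, 32463)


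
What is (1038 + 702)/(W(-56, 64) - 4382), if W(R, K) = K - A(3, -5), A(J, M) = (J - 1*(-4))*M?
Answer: -1740/4283 ≈ -0.40626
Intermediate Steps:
A(J, M) = M*(4 + J) (A(J, M) = (J + 4)*M = (4 + J)*M = M*(4 + J))
W(R, K) = 35 + K (W(R, K) = K - (-5)*(4 + 3) = K - (-5)*7 = K - 1*(-35) = K + 35 = 35 + K)
(1038 + 702)/(W(-56, 64) - 4382) = (1038 + 702)/((35 + 64) - 4382) = 1740/(99 - 4382) = 1740/(-4283) = 1740*(-1/4283) = -1740/4283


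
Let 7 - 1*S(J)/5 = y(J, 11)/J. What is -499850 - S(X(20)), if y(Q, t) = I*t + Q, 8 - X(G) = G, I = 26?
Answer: -2999995/6 ≈ -5.0000e+5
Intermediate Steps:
X(G) = 8 - G
y(Q, t) = Q + 26*t (y(Q, t) = 26*t + Q = Q + 26*t)
S(J) = 35 - 5*(286 + J)/J (S(J) = 35 - 5*(J + 26*11)/J = 35 - 5*(J + 286)/J = 35 - 5*(286 + J)/J)
-499850 - S(X(20)) = -499850 - (30 - 1430/(8 - 1*20)) = -499850 - (30 - 1430/(8 - 20)) = -499850 - (30 - 1430/(-12)) = -499850 - (30 - 1430*(-1/12)) = -499850 - (30 + 715/6) = -499850 - 1*895/6 = -499850 - 895/6 = -2999995/6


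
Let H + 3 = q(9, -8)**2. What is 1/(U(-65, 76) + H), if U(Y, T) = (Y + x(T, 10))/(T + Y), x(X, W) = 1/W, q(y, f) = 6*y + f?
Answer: 10/21071 ≈ 0.00047459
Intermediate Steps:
q(y, f) = f + 6*y
H = 2113 (H = -3 + (-8 + 6*9)**2 = -3 + (-8 + 54)**2 = -3 + 46**2 = -3 + 2116 = 2113)
U(Y, T) = (1/10 + Y)/(T + Y) (U(Y, T) = (Y + 1/10)/(T + Y) = (1/10 + Y)/(T + Y))
1/(U(-65, 76) + H) = 1/((1/10 - 65)/(76 - 65) + 2113) = 1/(-649/10/11 + 2113) = 1/((1/11)*(-649/10) + 2113) = 1/(-59/10 + 2113) = 1/(21071/10) = 10/21071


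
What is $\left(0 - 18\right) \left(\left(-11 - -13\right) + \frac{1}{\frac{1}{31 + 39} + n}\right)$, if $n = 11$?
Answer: $- \frac{9672}{257} \approx -37.634$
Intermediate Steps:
$\left(0 - 18\right) \left(\left(-11 - -13\right) + \frac{1}{\frac{1}{31 + 39} + n}\right) = \left(0 - 18\right) \left(\left(-11 - -13\right) + \frac{1}{\frac{1}{31 + 39} + 11}\right) = - 18 \left(\left(-11 + 13\right) + \frac{1}{\frac{1}{70} + 11}\right) = - 18 \left(2 + \frac{1}{\frac{1}{70} + 11}\right) = - 18 \left(2 + \frac{1}{\frac{771}{70}}\right) = - 18 \left(2 + \frac{70}{771}\right) = \left(-18\right) \frac{1612}{771} = - \frac{9672}{257}$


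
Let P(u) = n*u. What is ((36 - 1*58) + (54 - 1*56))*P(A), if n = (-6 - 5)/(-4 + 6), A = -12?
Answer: -1584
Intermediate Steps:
n = -11/2 ≈ -5.5000
P(u) = -11*u/2
((36 - 1*58) + (54 - 1*56))*P(A) = ((36 - 1*58) + (54 - 1*56))*(-11/2*(-12)) = ((36 - 58) + (54 - 56))*66 = (-22 - 2)*66 = -24*66 = -1584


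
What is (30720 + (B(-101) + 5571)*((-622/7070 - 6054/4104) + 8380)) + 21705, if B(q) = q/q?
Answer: 4035980135414/86355 ≈ 4.6737e+7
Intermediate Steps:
B(q) = 1
(30720 + (B(-101) + 5571)*((-622/7070 - 6054/4104) + 8380)) + 21705 = (30720 + (1 + 5571)*((-622/7070 - 6054/4104) + 8380)) + 21705 = (30720 + 5572*((-622*1/7070 - 6054*1/4104) + 8380)) + 21705 = (30720 + 5572*((-311/3535 - 1009/684) + 8380)) + 21705 = (30720 + 5572*(-3779539/2417940 + 8380)) + 21705 = (30720 + 5572*(20258557661/2417940)) + 21705 = (30720 + 4031452974539/86355) + 21705 = 4034105800139/86355 + 21705 = 4035980135414/86355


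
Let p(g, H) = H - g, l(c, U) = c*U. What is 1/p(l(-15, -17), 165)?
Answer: -1/90 ≈ -0.011111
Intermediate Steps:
l(c, U) = U*c
1/p(l(-15, -17), 165) = 1/(165 - (-17)*(-15)) = 1/(165 - 1*255) = 1/(165 - 255) = 1/(-90) = -1/90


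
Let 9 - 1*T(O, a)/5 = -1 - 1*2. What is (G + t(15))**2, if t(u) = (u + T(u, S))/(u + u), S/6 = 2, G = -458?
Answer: 829921/4 ≈ 2.0748e+5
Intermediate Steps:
S = 12 (S = 6*2 = 12)
T(O, a) = 60 (T(O, a) = 45 - 5*(-1 - 1*2) = 45 - 5*(-1 - 2) = 45 - 5*(-3) = 45 + 15 = 60)
t(u) = (60 + u)/(2*u) (t(u) = (u + 60)/(u + u) = (60 + u)/((2*u)) = (60 + u)*(1/(2*u)) = (60 + u)/(2*u))
(G + t(15))**2 = (-458 + (1/2)*(60 + 15)/15)**2 = (-458 + (1/2)*(1/15)*75)**2 = (-458 + 5/2)**2 = (-911/2)**2 = 829921/4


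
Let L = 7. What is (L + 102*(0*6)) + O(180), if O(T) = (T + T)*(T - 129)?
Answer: 18367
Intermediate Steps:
O(T) = 2*T*(-129 + T) (O(T) = (2*T)*(-129 + T) = 2*T*(-129 + T))
(L + 102*(0*6)) + O(180) = (7 + 102*(0*6)) + 2*180*(-129 + 180) = (7 + 102*0) + 2*180*51 = (7 + 0) + 18360 = 7 + 18360 = 18367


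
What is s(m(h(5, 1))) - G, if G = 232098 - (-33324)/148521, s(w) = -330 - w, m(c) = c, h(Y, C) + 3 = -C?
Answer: -11506626076/49507 ≈ -2.3242e+5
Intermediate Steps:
h(Y, C) = -3 - C
G = 11490486794/49507 (G = 232098 - (-33324)/148521 = 232098 - 1*(-11108/49507) = 232098 + 11108/49507 = 11490486794/49507 ≈ 2.3210e+5)
s(m(h(5, 1))) - G = (-330 - (-3 - 1*1)) - 1*11490486794/49507 = (-330 - (-3 - 1)) - 11490486794/49507 = (-330 - 1*(-4)) - 11490486794/49507 = (-330 + 4) - 11490486794/49507 = -326 - 11490486794/49507 = -11506626076/49507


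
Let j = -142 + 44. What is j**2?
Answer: 9604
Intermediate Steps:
j = -98
j**2 = (-98)**2 = 9604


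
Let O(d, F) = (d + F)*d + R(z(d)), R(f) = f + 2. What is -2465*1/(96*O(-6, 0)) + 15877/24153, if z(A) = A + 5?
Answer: -1047347/28597152 ≈ -0.036624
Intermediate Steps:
z(A) = 5 + A
R(f) = 2 + f
O(d, F) = 7 + d + d*(F + d) (O(d, F) = (d + F)*d + (2 + (5 + d)) = (F + d)*d + (7 + d) = d*(F + d) + (7 + d) = 7 + d + d*(F + d))
-2465*1/(96*O(-6, 0)) + 15877/24153 = -2465*1/(96*(7 - 6 + (-6)**2 + 0*(-6))) + 15877/24153 = -2465*1/(96*(7 - 6 + 36 + 0)) + 15877*(1/24153) = -2465/((37*32)*3) + 15877/24153 = -2465/(1184*3) + 15877/24153 = -2465/3552 + 15877/24153 = -1047347/28597152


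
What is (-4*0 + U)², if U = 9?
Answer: 81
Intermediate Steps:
(-4*0 + U)² = (-4*0 + 9)² = (0 + 9)² = 9² = 81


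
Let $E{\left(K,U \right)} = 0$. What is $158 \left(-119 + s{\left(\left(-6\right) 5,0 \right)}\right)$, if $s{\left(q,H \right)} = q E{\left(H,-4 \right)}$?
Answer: $-18802$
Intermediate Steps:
$s{\left(q,H \right)} = 0$ ($s{\left(q,H \right)} = q 0 = 0$)
$158 \left(-119 + s{\left(\left(-6\right) 5,0 \right)}\right) = 158 \left(-119 + 0\right) = 158 \left(-119\right) = -18802$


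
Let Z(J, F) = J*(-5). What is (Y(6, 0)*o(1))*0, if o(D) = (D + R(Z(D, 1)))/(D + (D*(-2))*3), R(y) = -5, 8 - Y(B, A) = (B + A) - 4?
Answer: 0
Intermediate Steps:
Z(J, F) = -5*J
Y(B, A) = 12 - A - B (Y(B, A) = 8 - ((B + A) - 4) = 8 - ((A + B) - 4) = 8 - (-4 + A + B) = 8 + (4 - A - B) = 12 - A - B)
o(D) = -(-5 + D)/(5*D) (o(D) = (D - 5)/(D + (D*(-2))*3) = (-5 + D)/(D - 2*D*3) = (-5 + D)/(D - 6*D) = (-5 + D)/((-5*D)) = (-5 + D)*(-1/(5*D)) = -(-5 + D)/(5*D))
(Y(6, 0)*o(1))*0 = ((12 - 1*0 - 1*6)*((⅕)*(5 - 1*1)/1))*0 = ((12 + 0 - 6)*((⅕)*1*(5 - 1)))*0 = (6*((⅕)*1*4))*0 = (6*(⅘))*0 = (24/5)*0 = 0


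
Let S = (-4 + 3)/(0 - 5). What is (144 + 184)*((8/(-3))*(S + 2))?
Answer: -28864/15 ≈ -1924.3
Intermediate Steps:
S = ⅕ (S = -1/(-5) = -1*(-⅕) = ⅕ ≈ 0.20000)
(144 + 184)*((8/(-3))*(S + 2)) = (144 + 184)*((8/(-3))*(⅕ + 2)) = 328*((8*(-⅓))*(11/5)) = 328*(-8/3*11/5) = 328*(-88/15) = -28864/15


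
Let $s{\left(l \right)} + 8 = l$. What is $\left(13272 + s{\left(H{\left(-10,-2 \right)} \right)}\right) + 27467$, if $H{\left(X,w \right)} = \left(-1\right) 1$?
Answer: $40730$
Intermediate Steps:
$H{\left(X,w \right)} = -1$
$s{\left(l \right)} = -8 + l$
$\left(13272 + s{\left(H{\left(-10,-2 \right)} \right)}\right) + 27467 = \left(13272 - 9\right) + 27467 = 13263 + 27467 = 40730$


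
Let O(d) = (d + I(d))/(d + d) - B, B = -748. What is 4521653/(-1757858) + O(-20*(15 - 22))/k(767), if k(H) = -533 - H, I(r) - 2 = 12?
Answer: -71939935059/22852154000 ≈ -3.1481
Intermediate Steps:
I(r) = 14 (I(r) = 2 + 12 = 14)
O(d) = 748 + (14 + d)/(2*d) (O(d) = (d + 14)/(d + d) - 1*(-748) = (14 + d)/((2*d)) + 748 = (14 + d)*(1/(2*d)) + 748 = (14 + d)/(2*d) + 748 = 748 + (14 + d)/(2*d))
4521653/(-1757858) + O(-20*(15 - 22))/k(767) = 4521653/(-1757858) + (1497/2 + 7/((-20*(15 - 22))))/(-533 - 1*767) = 4521653*(-1/1757858) + (1497/2 + 7/((-20*(-7))))/(-533 - 767) = -4521653/1757858 + (1497/2 + 7/140)/(-1300) = -4521653/1757858 + (1497/2 + 7*(1/140))*(-1/1300) = -4521653/1757858 + (1497/2 + 1/20)*(-1/1300) = -4521653/1757858 + (14971/20)*(-1/1300) = -4521653/1757858 - 14971/26000 = -71939935059/22852154000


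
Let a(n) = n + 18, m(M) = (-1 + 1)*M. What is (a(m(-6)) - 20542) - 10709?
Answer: -31233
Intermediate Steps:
m(M) = 0 (m(M) = 0*M = 0)
a(n) = 18 + n
(a(m(-6)) - 20542) - 10709 = ((18 + 0) - 20542) - 10709 = (18 - 20542) - 10709 = -20524 - 10709 = -31233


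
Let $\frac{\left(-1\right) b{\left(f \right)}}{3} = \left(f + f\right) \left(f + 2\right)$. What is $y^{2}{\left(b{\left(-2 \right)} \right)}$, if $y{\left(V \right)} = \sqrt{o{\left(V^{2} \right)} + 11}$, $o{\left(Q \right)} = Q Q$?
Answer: $11$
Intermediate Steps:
$o{\left(Q \right)} = Q^{2}$
$b{\left(f \right)} = - 6 f \left(2 + f\right)$ ($b{\left(f \right)} = - 3 \left(f + f\right) \left(f + 2\right) = - 3 \cdot 2 f \left(2 + f\right) = - 6 f \left(2 + f\right)$)
$y{\left(V \right)} = \sqrt{11 + V^{4}}$ ($y{\left(V \right)} = \sqrt{\left(V^{2}\right)^{2} + 11} = \sqrt{V^{4} + 11} = \sqrt{11 + V^{4}}$)
$y^{2}{\left(b{\left(-2 \right)} \right)} = \left(\sqrt{11 + \left(\left(-6\right) \left(-2\right) \left(2 - 2\right)\right)^{4}}\right)^{2} = \left(\sqrt{11 + \left(\left(-6\right) \left(-2\right) 0\right)^{4}}\right)^{2} = \left(\sqrt{11 + 0^{4}}\right)^{2} = \left(\sqrt{11 + 0}\right)^{2} = \left(\sqrt{11}\right)^{2} = 11$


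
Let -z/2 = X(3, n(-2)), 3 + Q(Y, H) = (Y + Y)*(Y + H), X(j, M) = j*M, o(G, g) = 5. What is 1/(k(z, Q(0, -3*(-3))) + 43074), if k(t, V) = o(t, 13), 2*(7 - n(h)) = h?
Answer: 1/43079 ≈ 2.3213e-5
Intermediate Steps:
n(h) = 7 - h/2
X(j, M) = M*j
Q(Y, H) = -3 + 2*Y*(H + Y) (Q(Y, H) = -3 + (Y + Y)*(Y + H) = -3 + (2*Y)*(H + Y) = -3 + 2*Y*(H + Y))
z = -48 (z = -2*(7 - ½*(-2))*3 = -2*(7 + 1)*3 = -16*3 = -2*24 = -48)
k(t, V) = 5
1/(k(z, Q(0, -3*(-3))) + 43074) = 1/(5 + 43074) = 1/43079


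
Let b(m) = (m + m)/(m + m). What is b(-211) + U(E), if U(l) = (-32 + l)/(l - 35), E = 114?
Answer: 161/79 ≈ 2.0380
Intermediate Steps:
b(m) = 1 (b(m) = (2*m)/((2*m)) = (2*m)*(1/(2*m)) = 1)
U(l) = (-32 + l)/(-35 + l)
b(-211) + U(E) = 1 + (-32 + 114)/(-35 + 114) = 1 + 82/79 = 161/79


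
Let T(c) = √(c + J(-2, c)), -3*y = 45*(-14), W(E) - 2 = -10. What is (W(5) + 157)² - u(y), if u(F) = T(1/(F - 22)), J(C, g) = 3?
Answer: 22201 - √26555/94 ≈ 22199.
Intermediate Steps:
W(E) = -8 (W(E) = 2 - 10 = -8)
y = 210 (y = -15*(-14) = -⅓*(-630) = 210)
T(c) = √(3 + c) (T(c) = √(c + 3) = √(3 + c))
u(F) = √(3 + 1/(-22 + F)) (u(F) = √(3 + 1/(F - 22)) = √(3 + 1/(-22 + F)))
(W(5) + 157)² - u(y) = (-8 + 157)² - √((-65 + 3*210)/(-22 + 210)) = 149² - √((-65 + 630)/188) = 22201 - √((1/188)*565) = 22201 - √(565/188) = 22201 - √26555/94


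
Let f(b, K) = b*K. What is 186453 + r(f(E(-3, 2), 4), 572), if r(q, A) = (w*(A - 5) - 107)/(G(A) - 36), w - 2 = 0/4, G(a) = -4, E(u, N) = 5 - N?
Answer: 7457093/40 ≈ 1.8643e+5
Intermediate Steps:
w = 2 (w = 2 + 0/4 = 2 + 0*(¼) = 2 + 0 = 2)
f(b, K) = K*b
r(q, A) = 117/40 - A/20 (r(q, A) = (2*(A - 5) - 107)/(-4 - 36) = (2*(-5 + A) - 107)/(-40) = ((-10 + 2*A) - 107)*(-1/40) = (-117 + 2*A)*(-1/40) = 117/40 - A/20)
186453 + r(f(E(-3, 2), 4), 572) = 186453 + (117/40 - 1/20*572) = 186453 + (117/40 - 143/5) = 186453 - 1027/40 = 7457093/40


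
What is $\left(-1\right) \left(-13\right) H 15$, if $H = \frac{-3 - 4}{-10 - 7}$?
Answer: $\frac{1365}{17} \approx 80.294$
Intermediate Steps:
$H = \frac{7}{17}$ ($H = - \frac{7}{-17} = \left(-7\right) \left(- \frac{1}{17}\right) = \frac{7}{17} \approx 0.41176$)
$\left(-1\right) \left(-13\right) H 15 = \left(-1\right) \left(-13\right) \frac{7}{17} \cdot 15 = 13 \cdot \frac{7}{17} \cdot 15 = \frac{91}{17} \cdot 15 = \frac{1365}{17}$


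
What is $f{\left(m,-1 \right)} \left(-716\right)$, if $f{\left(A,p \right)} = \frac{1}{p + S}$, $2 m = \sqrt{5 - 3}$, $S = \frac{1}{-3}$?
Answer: $537$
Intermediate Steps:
$S = - \frac{1}{3} \approx -0.33333$
$m = \frac{\sqrt{2}}{2}$ ($m = \frac{\sqrt{5 - 3}}{2} = \frac{\sqrt{2}}{2} \approx 0.70711$)
$f{\left(A,p \right)} = \frac{1}{- \frac{1}{3} + p}$ ($f{\left(A,p \right)} = \frac{1}{p - \frac{1}{3}} = \frac{1}{- \frac{1}{3} + p}$)
$f{\left(m,-1 \right)} \left(-716\right) = \frac{3}{-1 + 3 \left(-1\right)} \left(-716\right) = \frac{3}{-1 - 3} \left(-716\right) = \frac{3}{-4} \left(-716\right) = 3 \left(- \frac{1}{4}\right) \left(-716\right) = \left(- \frac{3}{4}\right) \left(-716\right) = 537$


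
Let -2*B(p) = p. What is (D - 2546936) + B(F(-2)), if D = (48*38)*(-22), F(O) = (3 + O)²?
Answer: -5174129/2 ≈ -2.5871e+6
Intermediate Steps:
B(p) = -p/2
D = -40128 (D = 1824*(-22) = -40128)
(D - 2546936) + B(F(-2)) = (-40128 - 2546936) - (3 - 2)²/2 = -2587064 - ½*1² = -2587064 - ½*1 = -2587064 - ½ = -5174129/2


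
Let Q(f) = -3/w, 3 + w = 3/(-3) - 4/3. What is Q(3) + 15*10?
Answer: 2409/16 ≈ 150.56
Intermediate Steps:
w = -16/3 (w = -3 + (3/(-3) - 4/3) = -3 + (3*(-⅓) - 4*⅓) = -3 + (-1 - 4/3) = -3 - 7/3 = -16/3 ≈ -5.3333)
Q(f) = 9/16 (Q(f) = -3/(-16/3) = -3*(-3/16) = 9/16)
Q(3) + 15*10 = 9/16 + 15*10 = 9/16 + 150 = 2409/16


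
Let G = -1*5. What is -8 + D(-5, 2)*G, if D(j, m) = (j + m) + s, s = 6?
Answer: -23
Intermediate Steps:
G = -5
D(j, m) = 6 + j + m (D(j, m) = (j + m) + 6 = 6 + j + m)
-8 + D(-5, 2)*G = -8 + (6 - 5 + 2)*(-5) = -8 + 3*(-5) = -8 - 15 = -23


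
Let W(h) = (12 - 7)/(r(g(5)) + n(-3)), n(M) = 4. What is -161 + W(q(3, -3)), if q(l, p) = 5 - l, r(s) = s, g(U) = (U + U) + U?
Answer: -3054/19 ≈ -160.74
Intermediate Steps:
g(U) = 3*U (g(U) = 2*U + U = 3*U)
W(h) = 5/19 (W(h) = (12 - 7)/(3*5 + 4) = 5/(15 + 4) = 5/19)
-161 + W(q(3, -3)) = -161 + 5/19 = -3054/19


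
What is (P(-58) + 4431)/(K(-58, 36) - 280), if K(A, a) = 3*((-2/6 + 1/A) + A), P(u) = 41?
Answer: -259376/26393 ≈ -9.8275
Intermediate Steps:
K(A, a) = -1 + 3*A + 3/A (K(A, a) = 3*((-2*⅙ + 1/A) + A) = 3*((-⅓ + 1/A) + A) = 3*(-⅓ + A + 1/A) = -1 + 3*A + 3/A)
(P(-58) + 4431)/(K(-58, 36) - 280) = (41 + 4431)/((-1 + 3*(-58) + 3/(-58)) - 280) = 4472/((-1 - 174 + 3*(-1/58)) - 280) = 4472/((-1 - 174 - 3/58) - 280) = 4472/(-10153/58 - 280) = 4472/(-26393/58) = 4472*(-58/26393) = -259376/26393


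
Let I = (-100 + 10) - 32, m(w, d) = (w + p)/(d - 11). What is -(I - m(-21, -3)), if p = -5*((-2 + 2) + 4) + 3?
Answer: 873/7 ≈ 124.71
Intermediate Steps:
p = -17 (p = -5*(0 + 4) + 3 = -5*4 + 3 = -20 + 3 = -17)
m(w, d) = (-17 + w)/(-11 + d) (m(w, d) = (w - 17)/(d - 11) = (-17 + w)/(-11 + d))
I = -122 (I = -90 - 32 = -122)
-(I - m(-21, -3)) = -(-122 - (-17 - 21)/(-11 - 3)) = -(-122 - (-38)/(-14)) = -(-122 - (-1)*(-38)/14) = -(-122 - 1*19/7) = -(-122 - 19/7) = -1*(-873/7) = 873/7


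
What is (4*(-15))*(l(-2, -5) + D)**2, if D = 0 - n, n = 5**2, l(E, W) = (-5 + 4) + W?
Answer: -57660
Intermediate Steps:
l(E, W) = -1 + W
n = 25
D = -25 (D = 0 - 1*25 = 0 - 25 = -25)
(4*(-15))*(l(-2, -5) + D)**2 = (4*(-15))*((-1 - 5) - 25)**2 = -60*(-6 - 25)**2 = -60*(-31)**2 = -60*961 = -57660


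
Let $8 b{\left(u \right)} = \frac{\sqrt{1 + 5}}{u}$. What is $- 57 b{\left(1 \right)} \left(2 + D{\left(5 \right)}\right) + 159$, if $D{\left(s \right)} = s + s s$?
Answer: $159 - 228 \sqrt{6} \approx -399.48$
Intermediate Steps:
$D{\left(s \right)} = s + s^{2}$
$b{\left(u \right)} = \frac{\sqrt{6}}{8 u}$ ($b{\left(u \right)} = \frac{\sqrt{1 + 5} \frac{1}{u}}{8} = \frac{\sqrt{6} \frac{1}{u}}{8} = \frac{\sqrt{6}}{8 u}$)
$- 57 b{\left(1 \right)} \left(2 + D{\left(5 \right)}\right) + 159 = - 57 \frac{\sqrt{6}}{8 \cdot 1} \left(2 + 5 \left(1 + 5\right)\right) + 159 = - 57 \cdot \frac{1}{8} \sqrt{6} \cdot 1 \left(2 + 5 \cdot 6\right) + 159 = - 57 \frac{\sqrt{6}}{8} \left(2 + 30\right) + 159 = - 57 \frac{\sqrt{6}}{8} \cdot 32 + 159 = - 57 \cdot 4 \sqrt{6} + 159 = - 228 \sqrt{6} + 159 = 159 - 228 \sqrt{6}$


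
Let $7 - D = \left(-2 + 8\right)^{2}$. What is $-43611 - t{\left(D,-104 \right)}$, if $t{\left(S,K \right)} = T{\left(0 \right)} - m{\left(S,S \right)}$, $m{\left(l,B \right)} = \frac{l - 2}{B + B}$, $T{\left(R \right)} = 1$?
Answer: $- \frac{2529465}{58} \approx -43611.0$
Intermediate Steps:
$m{\left(l,B \right)} = \frac{-2 + l}{2 B}$
$D = -29$ ($D = 7 - \left(-2 + 8\right)^{2} = 7 - 6^{2} = 7 - 36 = -29$)
$t{\left(S,K \right)} = 1 - \frac{-2 + S}{2 S}$
$-43611 - t{\left(D,-104 \right)} = -43611 - \frac{2 - 29}{2 \left(-29\right)} = -43611 - \frac{1}{2} \left(- \frac{1}{29}\right) \left(-27\right) = -43611 - \frac{27}{58} = - \frac{2529465}{58}$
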